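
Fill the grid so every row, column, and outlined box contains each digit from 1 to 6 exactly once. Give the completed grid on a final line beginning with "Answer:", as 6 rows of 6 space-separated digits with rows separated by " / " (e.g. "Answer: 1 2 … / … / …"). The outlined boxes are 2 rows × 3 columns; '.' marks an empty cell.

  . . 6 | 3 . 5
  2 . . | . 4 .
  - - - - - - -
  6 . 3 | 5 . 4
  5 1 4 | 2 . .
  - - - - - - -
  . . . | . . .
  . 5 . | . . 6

Step 1. [r5c6∈{1,2,3}] 2 has one home in col 6: r5c6 ⇒ r5c6=2.
Step 2. [r5c3∈{1}] nothing but 1 survives at r5c3, so r5c3=1.
Step 3. [r5c4∈{4}] r5c4 is down to just 4. So r5c4=4.
Step 4. [r5c1∈{3}] r5c1 is down to just 3. So r5c1=3.
Step 5. [r6c4∈{1}] only 1 remains possible at r6c4, so r6c4=1.
Step 6. [r1c1∈{1,4}] in col 1, 1 fits only at r1c1 ⇒ r1c1=1.
Step 7. [r4c6∈{3}] r4c6 has the single candidate 3 ⇒ r4c6=3.
Step 8. [r2c6∈{1}] r2c6's peers cover all but 1 ⇒ r2c6=1.
Step 9. [r2c2∈{3}] r2c2's peers cover all but 3. So r2c2=3.
Step 10. [r6c3∈{2}] r6c3's peers cover all but 2 ⇒ r6c3=2.
Step 11. [r4c5∈{6}] only 6 remains possible at r4c5, so r4c5=6.
Step 12. [r2c4∈{6}] r2c4's peers cover all but 6 ⇒ r2c4=6.
Step 13. [r5c2∈{6}] r5c2 has the single candidate 6, so r5c2=6.
Step 14. [r6c1∈{4}] only 4 remains possible at r6c1 ⇒ r6c1=4.
Step 15. [r3c5∈{1}] r3c5 is down to just 1. So r3c5=1.
Step 16. [r1c5∈{2}] r1c5 is down to just 2, so r1c5=2.
Step 17. [r2c3∈{5}] r2c3 is down to just 5 ⇒ r2c3=5.
Step 18. [r6c5∈{3}] r6c5's peers cover all but 3 ⇒ r6c5=3.
Step 19. [r3c2∈{2}] r3c2's peers cover all but 2, so r3c2=2.
Step 20. [r1c2∈{4}] nothing but 4 survives at r1c2, so r1c2=4.
Step 21. [r5c5∈{5}] r5c5 has the single candidate 5 ⇒ r5c5=5.

Answer: 1 4 6 3 2 5 / 2 3 5 6 4 1 / 6 2 3 5 1 4 / 5 1 4 2 6 3 / 3 6 1 4 5 2 / 4 5 2 1 3 6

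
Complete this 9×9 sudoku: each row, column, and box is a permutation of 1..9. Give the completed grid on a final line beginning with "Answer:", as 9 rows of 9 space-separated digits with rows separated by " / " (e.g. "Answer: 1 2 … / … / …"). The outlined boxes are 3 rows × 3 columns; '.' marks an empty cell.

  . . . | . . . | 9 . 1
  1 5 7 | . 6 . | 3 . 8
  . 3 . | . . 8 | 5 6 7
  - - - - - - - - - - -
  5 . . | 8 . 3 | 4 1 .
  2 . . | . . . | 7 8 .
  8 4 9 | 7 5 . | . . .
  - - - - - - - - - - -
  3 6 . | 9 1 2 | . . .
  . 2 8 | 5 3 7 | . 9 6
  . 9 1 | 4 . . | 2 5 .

Step 1. [r2c4∈{2}] r2c4 has the single candidate 2. So r2c4=2.
Step 2. [r5c4∈{1,6}] r5c4 is the only open cell in col 4 admitting 6 ⇒ r5c4=6.
Step 3. [r2c8∈{4}] nothing but 4 survives at r2c8. So r2c8=4.
Step 4. [r8c1∈{4}] only 4 remains possible at r8c1 ⇒ r8c1=4.
Step 5. [r6c8∈{2,3}] in col 8, 3 fits only at r6c8. So r6c8=3.
Step 6. [r4c5∈{2,9}] across col 5, 2 lands solely at r4c5. So r4c5=2.
Step 7. [r3c3∈{2,4}] 2 has one home in row 3: r3c3, so r3c3=2.
Step 8. [r3c5∈{4,9}] across row 3, 4 lands solely at r3c5 ⇒ r3c5=4.
Step 9. [r5c5∈{9}] only 9 remains possible at r5c5 ⇒ r5c5=9.
Step 10. [r1c1∈{6}] r1c1 is down to just 6. So r1c1=6.
Step 11. [r5c2∈{1}] r5c2's peers cover all but 1. So r5c2=1.
Step 12. [r6c7∈{6}] only 6 remains possible at r6c7 ⇒ r6c7=6.
Step 13. [r8c7∈{1}] r8c7 is down to just 1 ⇒ r8c7=1.
Step 14. [r9c1∈{7}] only 7 remains possible at r9c1, so r9c1=7.
Step 15. [r7c3∈{5}] nothing but 5 survives at r7c3 ⇒ r7c3=5.
Step 16. [r1c5∈{7}] nothing but 7 survives at r1c5, so r1c5=7.
Step 17. [r9c5∈{8}] only 8 remains possible at r9c5, so r9c5=8.
Step 18. [r2c6∈{9}] r2c6's peers cover all but 9 ⇒ r2c6=9.
Step 19. [r5c6∈{4}] nothing but 4 survives at r5c6. So r5c6=4.
Step 20. [r5c9∈{5}] nothing but 5 survives at r5c9 ⇒ r5c9=5.
Step 21. [r7c9∈{4}] r7c9 has the single candidate 4 ⇒ r7c9=4.
Step 22. [r4c3∈{6}] r4c3 is down to just 6. So r4c3=6.
Step 23. [r6c6∈{1}] r6c6 is down to just 1 ⇒ r6c6=1.
Step 24. [r1c8∈{2}] r1c8 has the single candidate 2 ⇒ r1c8=2.
Step 25. [r1c3∈{4}] nothing but 4 survives at r1c3, so r1c3=4.
Step 26. [r1c6∈{5}] r1c6's peers cover all but 5 ⇒ r1c6=5.
Step 27. [r4c2∈{7}] nothing but 7 survives at r4c2 ⇒ r4c2=7.
Step 28. [r3c4∈{1}] r3c4 is down to just 1 ⇒ r3c4=1.
Step 29. [r1c2∈{8}] r1c2's peers cover all but 8. So r1c2=8.
Step 30. [r6c9∈{2}] nothing but 2 survives at r6c9 ⇒ r6c9=2.
Step 31. [r5c3∈{3}] r5c3 is down to just 3 ⇒ r5c3=3.
Step 32. [r3c1∈{9}] nothing but 9 survives at r3c1. So r3c1=9.
Step 33. [r7c8∈{7}] only 7 remains possible at r7c8, so r7c8=7.
Step 34. [r9c9∈{3}] r9c9 is down to just 3. So r9c9=3.
Step 35. [r1c4∈{3}] r1c4 has the single candidate 3. So r1c4=3.
Step 36. [r7c7∈{8}] r7c7's peers cover all but 8. So r7c7=8.
Step 37. [r9c6∈{6}] only 6 remains possible at r9c6. So r9c6=6.
Step 38. [r4c9∈{9}] only 9 remains possible at r4c9 ⇒ r4c9=9.

Answer: 6 8 4 3 7 5 9 2 1 / 1 5 7 2 6 9 3 4 8 / 9 3 2 1 4 8 5 6 7 / 5 7 6 8 2 3 4 1 9 / 2 1 3 6 9 4 7 8 5 / 8 4 9 7 5 1 6 3 2 / 3 6 5 9 1 2 8 7 4 / 4 2 8 5 3 7 1 9 6 / 7 9 1 4 8 6 2 5 3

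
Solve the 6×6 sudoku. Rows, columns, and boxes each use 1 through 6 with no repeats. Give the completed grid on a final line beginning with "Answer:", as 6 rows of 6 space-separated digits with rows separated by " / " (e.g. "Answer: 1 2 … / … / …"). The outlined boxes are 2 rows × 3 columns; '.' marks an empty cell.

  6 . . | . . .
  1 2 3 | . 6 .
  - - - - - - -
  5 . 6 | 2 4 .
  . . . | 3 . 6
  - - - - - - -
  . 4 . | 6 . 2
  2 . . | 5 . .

Step 1. [r6c3∈{1}] nothing but 1 survives at r6c3. So r6c3=1.
Step 2. [r6c5∈{3}] only 3 remains possible at r6c5 ⇒ r6c5=3.
Step 3. [r1c3∈{4,5}] r1c3 is the only open cell in box 1 admitting 4 ⇒ r1c3=4.
Step 4. [r2c6∈{4,5}] in row 2, 5 fits only at r2c6 ⇒ r2c6=5.
Step 5. [r3c6∈{1}] r3c6 is down to just 1. So r3c6=1.
Step 6. [r5c5∈{1}] r5c5 has the single candidate 1. So r5c5=1.
Step 7. [r4c5∈{5}] nothing but 5 survives at r4c5, so r4c5=5.
Step 8. [r1c4∈{1}] r1c4 has the single candidate 1 ⇒ r1c4=1.
Step 9. [r3c2∈{3}] nothing but 3 survives at r3c2. So r3c2=3.
Step 10. [r4c1∈{4}] r4c1's peers cover all but 4 ⇒ r4c1=4.
Step 11. [r6c6∈{4}] r6c6 is down to just 4. So r6c6=4.
Step 12. [r5c1∈{3}] r5c1 is down to just 3. So r5c1=3.
Step 13. [r5c3∈{5}] r5c3 has the single candidate 5 ⇒ r5c3=5.
Step 14. [r4c2∈{1}] nothing but 1 survives at r4c2. So r4c2=1.
Step 15. [r1c6∈{3}] only 3 remains possible at r1c6. So r1c6=3.
Step 16. [r4c3∈{2}] nothing but 2 survives at r4c3 ⇒ r4c3=2.
Step 17. [r2c4∈{4}] r2c4 has the single candidate 4 ⇒ r2c4=4.
Step 18. [r1c2∈{5}] r1c2's peers cover all but 5 ⇒ r1c2=5.
Step 19. [r6c2∈{6}] r6c2 is down to just 6 ⇒ r6c2=6.
Step 20. [r1c5∈{2}] only 2 remains possible at r1c5. So r1c5=2.

Answer: 6 5 4 1 2 3 / 1 2 3 4 6 5 / 5 3 6 2 4 1 / 4 1 2 3 5 6 / 3 4 5 6 1 2 / 2 6 1 5 3 4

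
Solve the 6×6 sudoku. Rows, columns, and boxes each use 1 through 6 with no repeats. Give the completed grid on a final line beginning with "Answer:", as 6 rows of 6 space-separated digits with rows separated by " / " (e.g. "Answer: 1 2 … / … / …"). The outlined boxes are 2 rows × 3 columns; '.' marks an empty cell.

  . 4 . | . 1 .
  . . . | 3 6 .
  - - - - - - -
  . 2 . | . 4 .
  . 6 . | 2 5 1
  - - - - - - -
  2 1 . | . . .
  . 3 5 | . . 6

Step 1. [r3c1∈{1,3,5}] r3c1 is the only open cell in row 3 admitting 5. So r3c1=5.
Step 2. [r6c1∈{4}] only 4 remains possible at r6c1 ⇒ r6c1=4.
Step 3. [r2c6∈{2,4,5}] 4 has one home in row 2: r2c6. So r2c6=4.
Step 4. [r4c1∈{3}] r4c1 is down to just 3, so r4c1=3.
Step 5. [r1c6∈{2,5}] r1c6 is the only open cell in col 6 admitting 2 ⇒ r1c6=2.
Step 6. [r5c6∈{3,5}] col 6 places 5 nowhere but r5c6. So r5c6=5.
Step 7. [r5c3∈{6}] r5c3 is down to just 6 ⇒ r5c3=6.
Step 8. [r3c3∈{1}] r3c3 has the single candidate 1, so r3c3=1.
Step 9. [r2c3∈{2}] nothing but 2 survives at r2c3. So r2c3=2.
Step 10. [r1c4∈{5}] r1c4 is down to just 5, so r1c4=5.
Step 11. [r1c1∈{6}] r1c1's peers cover all but 6 ⇒ r1c1=6.
Step 12. [r3c6∈{3}] r3c6 has the single candidate 3, so r3c6=3.
Step 13. [r6c5∈{2}] r6c5 has the single candidate 2. So r6c5=2.
Step 14. [r3c4∈{6}] nothing but 6 survives at r3c4, so r3c4=6.
Step 15. [r5c5∈{3}] r5c5 is down to just 3, so r5c5=3.
Step 16. [r1c3∈{3}] r1c3's peers cover all but 3, so r1c3=3.
Step 17. [r2c2∈{5}] r2c2 has the single candidate 5 ⇒ r2c2=5.
Step 18. [r5c4∈{4}] r5c4 has the single candidate 4. So r5c4=4.
Step 19. [r6c4∈{1}] r6c4 has the single candidate 1 ⇒ r6c4=1.
Step 20. [r4c3∈{4}] nothing but 4 survives at r4c3, so r4c3=4.
Step 21. [r2c1∈{1}] r2c1 is down to just 1, so r2c1=1.

Answer: 6 4 3 5 1 2 / 1 5 2 3 6 4 / 5 2 1 6 4 3 / 3 6 4 2 5 1 / 2 1 6 4 3 5 / 4 3 5 1 2 6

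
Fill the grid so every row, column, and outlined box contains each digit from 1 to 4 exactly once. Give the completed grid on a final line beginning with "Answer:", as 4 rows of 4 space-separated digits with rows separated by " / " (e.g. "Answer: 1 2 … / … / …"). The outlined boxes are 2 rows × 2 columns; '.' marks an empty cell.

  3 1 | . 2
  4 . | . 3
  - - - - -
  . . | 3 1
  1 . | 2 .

Step 1. [r3c2∈{2,4}] in row 3, 4 fits only at r3c2. So r3c2=4.
Step 2. [r1c3∈{4}] only 4 remains possible at r1c3, so r1c3=4.
Step 3. [r3c1∈{2}] r3c1 has the single candidate 2, so r3c1=2.
Step 4. [r4c2∈{3}] only 3 remains possible at r4c2. So r4c2=3.
Step 5. [r2c2∈{2}] r2c2 is down to just 2 ⇒ r2c2=2.
Step 6. [r2c3∈{1}] r2c3 is down to just 1 ⇒ r2c3=1.
Step 7. [r4c4∈{4}] r4c4 is down to just 4. So r4c4=4.

Answer: 3 1 4 2 / 4 2 1 3 / 2 4 3 1 / 1 3 2 4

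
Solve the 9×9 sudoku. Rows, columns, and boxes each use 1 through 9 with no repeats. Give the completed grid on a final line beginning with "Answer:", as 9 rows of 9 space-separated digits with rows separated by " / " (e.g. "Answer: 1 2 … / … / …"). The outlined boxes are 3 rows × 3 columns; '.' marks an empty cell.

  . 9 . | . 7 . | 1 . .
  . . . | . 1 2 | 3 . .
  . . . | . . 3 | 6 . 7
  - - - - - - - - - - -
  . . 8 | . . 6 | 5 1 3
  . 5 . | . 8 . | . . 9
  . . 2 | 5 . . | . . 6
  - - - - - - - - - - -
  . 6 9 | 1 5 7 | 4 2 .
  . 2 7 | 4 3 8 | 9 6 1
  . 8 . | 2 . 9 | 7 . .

Step 1. [r6c2∈{1,3,4,7}] 3 has one home in col 2: r6c2. So r6c2=3.
Step 2. [r9c9∈{5}] nothing but 5 survives at r9c9 ⇒ r9c9=5.
Step 3. [r3c1∈{1,2,4,5,8}] across row 3, 2 lands solely at r3c1, so r3c1=2.
Step 4. [r1c6∈{4,5}] r1c6 is the only open cell in col 6 admitting 5 ⇒ r1c6=5.
Step 5. [r3c5∈{4,9}] 4 has one home in box 2: r3c5 ⇒ r3c5=4.
Step 6. [r7c1∈{3}] nothing but 3 survives at r7c1, so r7c1=3.
Step 7. [r6c5∈{9}] r6c5's peers cover all but 9. So r6c5=9.
Step 8. [r4c4∈{7}] r4c4's peers cover all but 7. So r4c4=7.
Step 9. [r4c2∈{4}] nothing but 4 survives at r4c2. So r4c2=4.
Step 10. [r7c9∈{8}] r7c9's peers cover all but 8, so r7c9=8.
Step 11. [r2c9∈{4}] r2c9 has the single candidate 4. So r2c9=4.
Step 12. [r1c8∈{8}] only 8 remains possible at r1c8. So r1c8=8.
Step 13. [r2c1∈{5,6,7,8}] r2c1 is the only open cell in col 1 admitting 8. So r2c1=8.
Step 14. [r1c4∈{6}] r1c4 is down to just 6. So r1c4=6.
Step 15. [r5c1∈{1,6,7}] across col 1, 6 lands solely at r5c1 ⇒ r5c1=6.
Step 16. [r5c3∈{1}] r5c3 is down to just 1. So r5c3=1.
Step 17. [r5c6∈{4}] r5c6 is down to just 4. So r5c6=4.
Step 18. [r3c3∈{5}] r3c3's peers cover all but 5. So r3c3=5.
Step 19. [r2c4∈{9}] nothing but 9 survives at r2c4, so r2c4=9.
Step 20. [r9c3∈{4}] r9c3 has the single candidate 4 ⇒ r9c3=4.
Step 21. [r5c8∈{7}] nothing but 7 survives at r5c8, so r5c8=7.
Step 22. [r2c3∈{6}] r2c3 is down to just 6, so r2c3=6.
Step 23. [r6c6∈{1}] r6c6 is down to just 1 ⇒ r6c6=1.
Step 24. [r4c5∈{2}] r4c5's peers cover all but 2. So r4c5=2.
Step 25. [r9c1∈{1}] r9c1 is down to just 1 ⇒ r9c1=1.
Step 26. [r4c1∈{9}] nothing but 9 survives at r4c1, so r4c1=9.
Step 27. [r9c5∈{6}] r9c5's peers cover all but 6, so r9c5=6.
Step 28. [r9c8∈{3}] r9c8 has the single candidate 3 ⇒ r9c8=3.
Step 29. [r3c4∈{8}] nothing but 8 survives at r3c4 ⇒ r3c4=8.
Step 30. [r5c4∈{3}] r5c4 has the single candidate 3. So r5c4=3.
Step 31. [r1c3∈{3}] r1c3 is down to just 3, so r1c3=3.
Step 32. [r1c1∈{4}] r1c1 is down to just 4. So r1c1=4.
Step 33. [r3c8∈{9}] only 9 remains possible at r3c8. So r3c8=9.
Step 34. [r6c8∈{4}] r6c8 has the single candidate 4 ⇒ r6c8=4.
Step 35. [r2c2∈{7}] r2c2 is down to just 7 ⇒ r2c2=7.
Step 36. [r6c7∈{8}] r6c7 is down to just 8, so r6c7=8.
Step 37. [r1c9∈{2}] r1c9's peers cover all but 2. So r1c9=2.
Step 38. [r5c7∈{2}] r5c7 is down to just 2 ⇒ r5c7=2.
Step 39. [r8c1∈{5}] r8c1 has the single candidate 5. So r8c1=5.
Step 40. [r3c2∈{1}] r3c2 has the single candidate 1. So r3c2=1.
Step 41. [r2c8∈{5}] r2c8 has the single candidate 5 ⇒ r2c8=5.
Step 42. [r6c1∈{7}] only 7 remains possible at r6c1 ⇒ r6c1=7.

Answer: 4 9 3 6 7 5 1 8 2 / 8 7 6 9 1 2 3 5 4 / 2 1 5 8 4 3 6 9 7 / 9 4 8 7 2 6 5 1 3 / 6 5 1 3 8 4 2 7 9 / 7 3 2 5 9 1 8 4 6 / 3 6 9 1 5 7 4 2 8 / 5 2 7 4 3 8 9 6 1 / 1 8 4 2 6 9 7 3 5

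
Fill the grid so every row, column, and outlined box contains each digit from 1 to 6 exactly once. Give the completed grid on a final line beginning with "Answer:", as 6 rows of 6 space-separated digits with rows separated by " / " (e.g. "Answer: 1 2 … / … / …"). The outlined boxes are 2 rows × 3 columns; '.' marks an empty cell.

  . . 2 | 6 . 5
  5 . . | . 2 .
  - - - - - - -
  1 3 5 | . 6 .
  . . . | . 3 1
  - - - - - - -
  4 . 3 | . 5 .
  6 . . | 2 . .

Step 1. [r6c3∈{1}] only 1 remains possible at r6c3 ⇒ r6c3=1.
Step 2. [r3c4∈{4}] nothing but 4 survives at r3c4 ⇒ r3c4=4.
Step 3. [r1c5∈{1,4}] in col 5, 1 fits only at r1c5 ⇒ r1c5=1.
Step 4. [r2c6∈{3,4}] r2c6 is the only open cell in box 2 admitting 4 ⇒ r2c6=4.
Step 5. [r4c3∈{4,6}] r4c3 is the only open cell in col 3 admitting 4. So r4c3=4.
Step 6. [r4c2∈{2,6}] 6 has one home in row 4: r4c2, so r4c2=6.
Step 7. [r6c2∈{5}] r6c2 is down to just 5, so r6c2=5.
Step 8. [r5c4∈{1}] r5c4 is down to just 1 ⇒ r5c4=1.
Step 9. [r5c6∈{6}] r5c6's peers cover all but 6, so r5c6=6.
Step 10. [r4c4∈{5}] r4c4's peers cover all but 5 ⇒ r4c4=5.
Step 11. [r3c6∈{2}] nothing but 2 survives at r3c6 ⇒ r3c6=2.
Step 12. [r1c2∈{4}] only 4 remains possible at r1c2, so r1c2=4.
Step 13. [r6c5∈{4}] only 4 remains possible at r6c5 ⇒ r6c5=4.
Step 14. [r2c3∈{6}] r2c3 is down to just 6 ⇒ r2c3=6.
Step 15. [r6c6∈{3}] r6c6 is down to just 3. So r6c6=3.
Step 16. [r4c1∈{2}] r4c1 has the single candidate 2, so r4c1=2.
Step 17. [r2c4∈{3}] only 3 remains possible at r2c4. So r2c4=3.
Step 18. [r5c2∈{2}] nothing but 2 survives at r5c2. So r5c2=2.
Step 19. [r1c1∈{3}] r1c1's peers cover all but 3 ⇒ r1c1=3.
Step 20. [r2c2∈{1}] r2c2 is down to just 1 ⇒ r2c2=1.

Answer: 3 4 2 6 1 5 / 5 1 6 3 2 4 / 1 3 5 4 6 2 / 2 6 4 5 3 1 / 4 2 3 1 5 6 / 6 5 1 2 4 3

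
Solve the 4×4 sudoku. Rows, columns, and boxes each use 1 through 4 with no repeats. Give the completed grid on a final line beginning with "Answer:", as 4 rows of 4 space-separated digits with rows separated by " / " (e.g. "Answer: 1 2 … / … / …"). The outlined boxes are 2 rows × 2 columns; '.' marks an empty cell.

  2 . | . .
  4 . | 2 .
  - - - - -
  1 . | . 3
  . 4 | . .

Step 1. [r2c4∈{1}] r2c4 has the single candidate 1, so r2c4=1.
Step 2. [r1c3∈{3,4}] col 3 places 3 nowhere but r1c3 ⇒ r1c3=3.
Step 3. [r1c4∈{4}] r1c4 is down to just 4, so r1c4=4.
Step 4. [r4c3∈{1}] r4c3 is down to just 1 ⇒ r4c3=1.
Step 5. [r4c1∈{3}] r4c1 has the single candidate 3, so r4c1=3.
Step 6. [r3c3∈{4}] r3c3 has the single candidate 4 ⇒ r3c3=4.
Step 7. [r1c2∈{1}] r1c2 is down to just 1 ⇒ r1c2=1.
Step 8. [r4c4∈{2}] r4c4 is down to just 2 ⇒ r4c4=2.
Step 9. [r2c2∈{3}] r2c2 has the single candidate 3 ⇒ r2c2=3.
Step 10. [r3c2∈{2}] r3c2 is down to just 2. So r3c2=2.

Answer: 2 1 3 4 / 4 3 2 1 / 1 2 4 3 / 3 4 1 2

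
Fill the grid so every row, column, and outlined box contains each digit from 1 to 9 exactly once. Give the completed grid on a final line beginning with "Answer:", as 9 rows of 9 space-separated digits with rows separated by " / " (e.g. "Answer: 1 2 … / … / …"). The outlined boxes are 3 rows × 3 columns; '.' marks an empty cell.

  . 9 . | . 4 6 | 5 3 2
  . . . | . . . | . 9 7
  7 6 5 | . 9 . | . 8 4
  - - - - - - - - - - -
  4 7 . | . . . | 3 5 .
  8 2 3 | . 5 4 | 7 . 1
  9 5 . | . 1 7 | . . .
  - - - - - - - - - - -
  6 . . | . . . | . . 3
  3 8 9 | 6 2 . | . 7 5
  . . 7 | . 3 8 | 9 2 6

Step 1. [r7c8∈{1,4}] 1 has one home in col 8: r7c8. So r7c8=1.
Step 2. [r1c1∈{1}] r1c1 has the single candidate 1 ⇒ r1c1=1.
Step 3. [r7c2∈{4}] r7c2 has the single candidate 4. So r7c2=4.
Step 4. [r2c5∈{8}] only 8 remains possible at r2c5 ⇒ r2c5=8.
Step 5. [r6c7∈{2,4,6,8}] in col 7, 2 fits only at r6c7. So r6c7=2.
Step 6. [r2c1∈{2}] nothing but 2 survives at r2c1, so r2c1=2.
Step 7. [r5c4∈{9}] nothing but 9 survives at r5c4, so r5c4=9.
Step 8. [r8c6∈{1}] r8c6 has the single candidate 1, so r8c6=1.
Step 9. [r6c4∈{3,8}] row 6 places 3 nowhere but r6c4. So r6c4=3.
Step 10. [r4c4∈{2,8}] col 4 places 8 nowhere but r4c4 ⇒ r4c4=8.
Step 11. [r3c4∈{1,2}] 2 has one home in col 4: r3c4. So r3c4=2.
Step 12. [r6c3∈{6}] r6c3 has the single candidate 6. So r6c3=6.
Step 13. [r2c4∈{1,5}] across col 4, 1 lands solely at r2c4 ⇒ r2c4=1.
Step 14. [r2c6∈{3,5}] r2c6 is the only open cell in row 2 admitting 5. So r2c6=5.
Step 15. [r7c4∈{5,7}] r7c4 is the only open cell in row 7 admitting 5 ⇒ r7c4=5.
Step 16. [r7c5∈{7}] r7c5 is down to just 7 ⇒ r7c5=7.
Step 17. [r4c9∈{9}] r4c9 is down to just 9 ⇒ r4c9=9.
Step 18. [r7c3∈{2}] nothing but 2 survives at r7c3, so r7c3=2.
Step 19. [r1c3∈{8}] r1c3 has the single candidate 8. So r1c3=8.
Step 20. [r6c8∈{4}] nothing but 4 survives at r6c8. So r6c8=4.
Step 21. [r2c3∈{4}] r2c3 has the single candidate 4, so r2c3=4.
Step 22. [r3c6∈{3}] r3c6 has the single candidate 3. So r3c6=3.
Step 23. [r5c8∈{6}] nothing but 6 survives at r5c8, so r5c8=6.
Step 24. [r8c7∈{4}] r8c7's peers cover all but 4, so r8c7=4.
Step 25. [r9c1∈{5}] r9c1 has the single candidate 5 ⇒ r9c1=5.
Step 26. [r3c7∈{1}] r3c7 is down to just 1. So r3c7=1.
Step 27. [r2c2∈{3}] only 3 remains possible at r2c2. So r2c2=3.
Step 28. [r9c4∈{4}] r9c4's peers cover all but 4. So r9c4=4.
Step 29. [r7c6∈{9}] nothing but 9 survives at r7c6, so r7c6=9.
Step 30. [r4c5∈{6}] only 6 remains possible at r4c5, so r4c5=6.
Step 31. [r4c3∈{1}] r4c3 is down to just 1. So r4c3=1.
Step 32. [r2c7∈{6}] r2c7 has the single candidate 6 ⇒ r2c7=6.
Step 33. [r6c9∈{8}] r6c9's peers cover all but 8. So r6c9=8.
Step 34. [r9c2∈{1}] r9c2's peers cover all but 1. So r9c2=1.
Step 35. [r4c6∈{2}] nothing but 2 survives at r4c6 ⇒ r4c6=2.
Step 36. [r7c7∈{8}] r7c7's peers cover all but 8 ⇒ r7c7=8.
Step 37. [r1c4∈{7}] r1c4 is down to just 7. So r1c4=7.

Answer: 1 9 8 7 4 6 5 3 2 / 2 3 4 1 8 5 6 9 7 / 7 6 5 2 9 3 1 8 4 / 4 7 1 8 6 2 3 5 9 / 8 2 3 9 5 4 7 6 1 / 9 5 6 3 1 7 2 4 8 / 6 4 2 5 7 9 8 1 3 / 3 8 9 6 2 1 4 7 5 / 5 1 7 4 3 8 9 2 6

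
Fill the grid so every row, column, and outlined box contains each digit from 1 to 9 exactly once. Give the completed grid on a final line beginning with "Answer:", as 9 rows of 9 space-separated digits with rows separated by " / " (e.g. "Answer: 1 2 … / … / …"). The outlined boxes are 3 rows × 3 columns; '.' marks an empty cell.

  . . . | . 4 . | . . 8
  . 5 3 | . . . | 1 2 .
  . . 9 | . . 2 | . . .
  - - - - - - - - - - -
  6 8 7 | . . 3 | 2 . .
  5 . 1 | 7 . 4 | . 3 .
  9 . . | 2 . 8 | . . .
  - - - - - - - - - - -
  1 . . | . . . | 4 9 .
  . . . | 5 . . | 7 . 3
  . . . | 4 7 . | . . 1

Step 1. [r7c6∈{6}] r7c6 has the single candidate 6 ⇒ r7c6=6.
Step 2. [r1c6∈{1,5,7,9}] in col 6, 5 fits only at r1c6, so r1c6=5.
Step 3. [r7c9∈{2,5}] 2 has one home in col 9: r7c9. So r7c9=2.
Step 4. [r8c5∈{1,2,8,9}] across col 5, 2 lands solely at r8c5. So r8c5=2.
Step 5. [r6c3∈{4}] r6c3's peers cover all but 4, so r6c3=4.
Step 6. [r9c1∈{2,3,8}] in col 1, 3 fits only at r9c1. So r9c1=3.
Step 7. [r5c7∈{6,8,9}] r5c7 is the only open cell in row 5 admitting 8 ⇒ r5c7=8.
Step 8. [r1c7∈{3,6,9}] across col 7, 9 lands solely at r1c7 ⇒ r1c7=9.
Step 9. [r1c4∈{1,3,6}] across row 1, 3 lands solely at r1c4 ⇒ r1c4=3.
Step 10. [r7c4∈{8}] r7c4 is down to just 8 ⇒ r7c4=8.
Step 11. [r1c2∈{1,2,6,7}] r1c2 is the only open cell in row 1 admitting 1. So r1c2=1.
Step 12. [r9c6∈{9}] nothing but 9 survives at r9c6. So r9c6=9.
Step 13. [r2c6∈{7}] nothing but 7 survives at r2c6, so r2c6=7.
Step 14. [r8c2∈{4,6,9}] row 8 places 9 nowhere but r8c2, so r8c2=9.
Step 15. [r3c2∈{4,6,7}] across col 2, 4 lands solely at r3c2. So r3c2=4.
Step 16. [r9c2∈{2,6}] in col 2, 6 fits only at r9c2. So r9c2=6.
Step 17. [r8c8∈{6,8}] across row 8, 6 lands solely at r8c8 ⇒ r8c8=6.
Step 18. [r9c7∈{5}] r9c7's peers cover all but 5. So r9c7=5.
Step 19. [r1c8∈{7}] r1c8's peers cover all but 7, so r1c8=7.
Step 20. [r6c7∈{6}] r6c7 has the single candidate 6, so r6c7=6.
Step 21. [r5c5∈{6,9}] in row 5, 6 fits only at r5c5. So r5c5=6.
Step 22. [r3c8∈{5}] r3c8 has the single candidate 5, so r3c8=5.
Step 23. [r2c1∈{8}] r2c1 has the single candidate 8. So r2c1=8.
Step 24. [r3c9∈{6}] nothing but 6 survives at r3c9. So r3c9=6.
Step 25. [r9c3∈{2,8}] across row 9, 2 lands solely at r9c3 ⇒ r9c3=2.
Step 26. [r2c5∈{9}] r2c5 has the single candidate 9 ⇒ r2c5=9.
Step 27. [r3c4∈{1}] r3c4's peers cover all but 1. So r3c4=1.
Step 28. [r4c8∈{1,4}] col 8 places 4 nowhere but r4c8 ⇒ r4c8=4.
Step 29. [r4c5∈{1,5}] across row 4, 1 lands solely at r4c5, so r4c5=1.
Step 30. [r4c9∈{5,9}] in row 4, 5 fits only at r4c9 ⇒ r4c9=5.
Step 31. [r5c2∈{2}] r5c2 is down to just 2, so r5c2=2.
Step 32. [r7c5∈{3}] r7c5's peers cover all but 3, so r7c5=3.
Step 33. [r6c5∈{5}] r6c5 has the single candidate 5 ⇒ r6c5=5.
Step 34. [r6c8∈{1}] nothing but 1 survives at r6c8, so r6c8=1.
Step 35. [r5c9∈{9}] r5c9 is down to just 9, so r5c9=9.
Step 36. [r6c9∈{7}] nothing but 7 survives at r6c9. So r6c9=7.
Step 37. [r1c3∈{6}] only 6 remains possible at r1c3, so r1c3=6.
Step 38. [r8c1∈{4}] r8c1's peers cover all but 4 ⇒ r8c1=4.
Step 39. [r3c7∈{3}] nothing but 3 survives at r3c7, so r3c7=3.
Step 40. [r8c6∈{1}] r8c6 is down to just 1. So r8c6=1.
Step 41. [r8c3∈{8}] r8c3 is down to just 8 ⇒ r8c3=8.
Step 42. [r3c5∈{8}] r3c5's peers cover all but 8. So r3c5=8.
Step 43. [r3c1∈{7}] nothing but 7 survives at r3c1, so r3c1=7.
Step 44. [r2c4∈{6}] r2c4's peers cover all but 6. So r2c4=6.
Step 45. [r6c2∈{3}] r6c2's peers cover all but 3. So r6c2=3.
Step 46. [r1c1∈{2}] r1c1 has the single candidate 2, so r1c1=2.
Step 47. [r9c8∈{8}] r9c8 has the single candidate 8 ⇒ r9c8=8.
Step 48. [r7c3∈{5}] r7c3 has the single candidate 5. So r7c3=5.
Step 49. [r2c9∈{4}] r2c9 is down to just 4 ⇒ r2c9=4.
Step 50. [r4c4∈{9}] r4c4 is down to just 9. So r4c4=9.
Step 51. [r7c2∈{7}] only 7 remains possible at r7c2. So r7c2=7.

Answer: 2 1 6 3 4 5 9 7 8 / 8 5 3 6 9 7 1 2 4 / 7 4 9 1 8 2 3 5 6 / 6 8 7 9 1 3 2 4 5 / 5 2 1 7 6 4 8 3 9 / 9 3 4 2 5 8 6 1 7 / 1 7 5 8 3 6 4 9 2 / 4 9 8 5 2 1 7 6 3 / 3 6 2 4 7 9 5 8 1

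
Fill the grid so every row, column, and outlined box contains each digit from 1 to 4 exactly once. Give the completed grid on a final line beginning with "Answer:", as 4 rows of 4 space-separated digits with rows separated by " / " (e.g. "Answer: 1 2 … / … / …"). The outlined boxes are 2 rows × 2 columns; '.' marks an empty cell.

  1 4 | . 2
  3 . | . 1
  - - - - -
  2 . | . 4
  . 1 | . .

Step 1. [r1c3∈{3}] only 3 remains possible at r1c3. So r1c3=3.
Step 2. [r4c4∈{3}] nothing but 3 survives at r4c4 ⇒ r4c4=3.
Step 3. [r2c3∈{4}] only 4 remains possible at r2c3 ⇒ r2c3=4.
Step 4. [r3c3∈{1}] r3c3 has the single candidate 1, so r3c3=1.
Step 5. [r2c2∈{2}] r2c2's peers cover all but 2 ⇒ r2c2=2.
Step 6. [r4c3∈{2}] r4c3's peers cover all but 2. So r4c3=2.
Step 7. [r3c2∈{3}] r3c2 is down to just 3 ⇒ r3c2=3.
Step 8. [r4c1∈{4}] r4c1 has the single candidate 4 ⇒ r4c1=4.

Answer: 1 4 3 2 / 3 2 4 1 / 2 3 1 4 / 4 1 2 3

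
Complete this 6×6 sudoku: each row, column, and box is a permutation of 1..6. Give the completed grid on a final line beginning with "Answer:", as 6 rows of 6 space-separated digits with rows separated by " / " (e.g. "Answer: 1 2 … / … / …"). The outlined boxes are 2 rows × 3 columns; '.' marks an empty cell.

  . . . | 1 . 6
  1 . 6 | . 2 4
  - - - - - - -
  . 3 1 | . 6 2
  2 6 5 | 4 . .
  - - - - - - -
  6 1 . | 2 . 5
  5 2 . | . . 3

Step 1. [r1c2∈{4,5}] in col 2, 4 fits only at r1c2. So r1c2=4.
Step 2. [r1c1∈{3}] r1c1 has the single candidate 3. So r1c1=3.
Step 3. [r6c3∈{4}] nothing but 4 survives at r6c3. So r6c3=4.
Step 4. [r2c2∈{5}] nothing but 5 survives at r2c2. So r2c2=5.
Step 5. [r4c6∈{1}] r4c6 is down to just 1 ⇒ r4c6=1.
Step 6. [r3c1∈{4}] only 4 remains possible at r3c1, so r3c1=4.
Step 7. [r4c5∈{3}] r4c5 has the single candidate 3. So r4c5=3.
Step 8. [r5c3∈{3}] r5c3 has the single candidate 3. So r5c3=3.
Step 9. [r1c5∈{5}] r1c5 is down to just 5 ⇒ r1c5=5.
Step 10. [r3c4∈{5}] r3c4 is down to just 5. So r3c4=5.
Step 11. [r2c4∈{3}] nothing but 3 survives at r2c4, so r2c4=3.
Step 12. [r6c4∈{6}] r6c4 is down to just 6 ⇒ r6c4=6.
Step 13. [r1c3∈{2}] r1c3 is down to just 2. So r1c3=2.
Step 14. [r5c5∈{4}] r5c5 is down to just 4, so r5c5=4.
Step 15. [r6c5∈{1}] r6c5 is down to just 1 ⇒ r6c5=1.

Answer: 3 4 2 1 5 6 / 1 5 6 3 2 4 / 4 3 1 5 6 2 / 2 6 5 4 3 1 / 6 1 3 2 4 5 / 5 2 4 6 1 3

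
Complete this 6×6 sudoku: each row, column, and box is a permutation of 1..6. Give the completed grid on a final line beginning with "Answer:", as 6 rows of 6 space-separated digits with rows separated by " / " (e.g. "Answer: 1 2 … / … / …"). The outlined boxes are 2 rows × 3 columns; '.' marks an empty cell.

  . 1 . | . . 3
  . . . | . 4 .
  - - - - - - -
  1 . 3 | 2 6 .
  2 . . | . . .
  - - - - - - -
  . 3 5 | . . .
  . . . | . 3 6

Step 1. [r6c1∈{4}] only 4 remains possible at r6c1 ⇒ r6c1=4.
Step 2. [r6c4∈{1,5}] 5 has one home in row 6: r6c4 ⇒ r6c4=5.
Step 3. [r1c4∈{6}] nothing but 6 survives at r1c4, so r1c4=6.
Step 4. [r2c4∈{1}] r2c4's peers cover all but 1 ⇒ r2c4=1.
Step 5. [r1c1∈{5}] r1c1 has the single candidate 5. So r1c1=5.
Step 6. [r4c5∈{1,5}] across col 5, 5 lands solely at r4c5, so r4c5=5.
Step 7. [r3c6∈{4}] nothing but 4 survives at r3c6 ⇒ r3c6=4.
Step 8. [r1c5∈{2}] nothing but 2 survives at r1c5, so r1c5=2.
Step 9. [r4c2∈{4,6}] r4c2 is the only open cell in col 2 admitting 4 ⇒ r4c2=4.
Step 10. [r2c2∈{2,6}] across col 2, 6 lands solely at r2c2, so r2c2=6.
Step 11. [r4c6∈{1}] r4c6's peers cover all but 1. So r4c6=1.
Step 12. [r6c3∈{1,2}] 1 has one home in row 6: r6c3, so r6c3=1.
Step 13. [r5c4∈{4}] only 4 remains possible at r5c4 ⇒ r5c4=4.
Step 14. [r2c1∈{3}] only 3 remains possible at r2c1. So r2c1=3.
Step 15. [r6c2∈{2}] only 2 remains possible at r6c2. So r6c2=2.
Step 16. [r1c3∈{4}] only 4 remains possible at r1c3. So r1c3=4.
Step 17. [r5c6∈{2}] nothing but 2 survives at r5c6 ⇒ r5c6=2.
Step 18. [r2c3∈{2}] r2c3's peers cover all but 2 ⇒ r2c3=2.
Step 19. [r3c2∈{5}] r3c2 is down to just 5, so r3c2=5.
Step 20. [r2c6∈{5}] nothing but 5 survives at r2c6 ⇒ r2c6=5.
Step 21. [r5c5∈{1}] r5c5's peers cover all but 1 ⇒ r5c5=1.
Step 22. [r5c1∈{6}] r5c1 is down to just 6, so r5c1=6.
Step 23. [r4c4∈{3}] nothing but 3 survives at r4c4. So r4c4=3.
Step 24. [r4c3∈{6}] only 6 remains possible at r4c3 ⇒ r4c3=6.

Answer: 5 1 4 6 2 3 / 3 6 2 1 4 5 / 1 5 3 2 6 4 / 2 4 6 3 5 1 / 6 3 5 4 1 2 / 4 2 1 5 3 6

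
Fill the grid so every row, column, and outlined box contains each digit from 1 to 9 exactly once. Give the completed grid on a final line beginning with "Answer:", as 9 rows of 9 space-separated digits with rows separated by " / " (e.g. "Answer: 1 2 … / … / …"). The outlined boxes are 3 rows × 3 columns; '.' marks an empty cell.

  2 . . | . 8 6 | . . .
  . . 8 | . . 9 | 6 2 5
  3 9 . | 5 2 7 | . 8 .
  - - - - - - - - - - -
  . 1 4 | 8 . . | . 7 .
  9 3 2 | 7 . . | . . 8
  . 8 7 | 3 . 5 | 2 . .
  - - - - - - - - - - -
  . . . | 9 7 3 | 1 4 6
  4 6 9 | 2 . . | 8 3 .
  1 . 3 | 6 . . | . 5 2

Step 1. [r3c7∈{4}] r3c7's peers cover all but 4, so r3c7=4.
Step 2. [r9c5∈{4}] r9c5's peers cover all but 4, so r9c5=4.
Step 3. [r3c9∈{1}] nothing but 1 survives at r3c9, so r3c9=1.
Step 4. [r9c7∈{7,9}] across row 9, 9 lands solely at r9c7, so r9c7=9.
Step 5. [r6c1∈{6}] only 6 remains possible at r6c1. So r6c1=6.
Step 6. [r7c3∈{5}] nothing but 5 survives at r7c3, so r7c3=5.
Step 7. [r1c7∈{3,7}] col 7 places 7 nowhere but r1c7. So r1c7=7.
Step 8. [r1c9∈{3,9}] in row 1, 3 fits only at r1c9, so r1c9=3.
Step 9. [r4c9∈{9}] r4c9 has the single candidate 9, so r4c9=9.
Step 10. [r6c8∈{1}] r6c8 has the single candidate 1. So r6c8=1.
Step 11. [r8c6∈{1}] nothing but 1 survives at r8c6, so r8c6=1.
Step 12. [r5c5∈{1,6}] 1 has one home in row 5: r5c5 ⇒ r5c5=1.
Step 13. [r2c4∈{1,4}] in row 2, 1 fits only at r2c4 ⇒ r2c4=1.
Step 14. [r2c2∈{4,7}] across row 2, 4 lands solely at r2c2, so r2c2=4.
Step 15. [r5c7∈{5}] r5c7 is down to just 5. So r5c7=5.
Step 16. [r7c2∈{2}] nothing but 2 survives at r7c2 ⇒ r7c2=2.
Step 17. [r1c3∈{1}] only 1 remains possible at r1c3, so r1c3=1.
Step 18. [r6c5∈{9}] nothing but 9 survives at r6c5 ⇒ r6c5=9.
Step 19. [r1c2∈{5}] only 5 remains possible at r1c2, so r1c2=5.
Step 20. [r4c6∈{2}] r4c6 has the single candidate 2, so r4c6=2.
Step 21. [r4c1∈{5}] r4c1's peers cover all but 5 ⇒ r4c1=5.
Step 22. [r2c5∈{3}] only 3 remains possible at r2c5, so r2c5=3.
Step 23. [r9c2∈{7}] r9c2's peers cover all but 7 ⇒ r9c2=7.
Step 24. [r4c5∈{6}] r4c5's peers cover all but 6. So r4c5=6.
Step 25. [r6c9∈{4}] nothing but 4 survives at r6c9 ⇒ r6c9=4.
Step 26. [r9c6∈{8}] nothing but 8 survives at r9c6. So r9c6=8.
Step 27. [r8c5∈{5}] nothing but 5 survives at r8c5. So r8c5=5.
Step 28. [r4c7∈{3}] r4c7's peers cover all but 3. So r4c7=3.
Step 29. [r5c6∈{4}] r5c6 is down to just 4 ⇒ r5c6=4.
Step 30. [r3c3∈{6}] only 6 remains possible at r3c3 ⇒ r3c3=6.
Step 31. [r8c9∈{7}] only 7 remains possible at r8c9. So r8c9=7.
Step 32. [r7c1∈{8}] r7c1 is down to just 8. So r7c1=8.
Step 33. [r2c1∈{7}] r2c1 is down to just 7, so r2c1=7.
Step 34. [r1c4∈{4}] nothing but 4 survives at r1c4, so r1c4=4.
Step 35. [r5c8∈{6}] r5c8 has the single candidate 6, so r5c8=6.
Step 36. [r1c8∈{9}] nothing but 9 survives at r1c8, so r1c8=9.

Answer: 2 5 1 4 8 6 7 9 3 / 7 4 8 1 3 9 6 2 5 / 3 9 6 5 2 7 4 8 1 / 5 1 4 8 6 2 3 7 9 / 9 3 2 7 1 4 5 6 8 / 6 8 7 3 9 5 2 1 4 / 8 2 5 9 7 3 1 4 6 / 4 6 9 2 5 1 8 3 7 / 1 7 3 6 4 8 9 5 2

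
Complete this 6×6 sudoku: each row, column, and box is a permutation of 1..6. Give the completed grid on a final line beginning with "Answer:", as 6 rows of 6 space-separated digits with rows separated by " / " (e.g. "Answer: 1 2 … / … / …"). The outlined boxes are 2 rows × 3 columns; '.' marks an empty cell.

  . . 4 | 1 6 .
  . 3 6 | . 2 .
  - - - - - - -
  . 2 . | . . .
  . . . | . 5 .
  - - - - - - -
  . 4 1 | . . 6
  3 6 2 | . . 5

Step 1. [r4c6∈{1,2,3,4}] col 6 places 2 nowhere but r4c6. So r4c6=2.
Step 2. [r3c6∈{1,3,4}] in col 6, 1 fits only at r3c6. So r3c6=1.
Step 3. [r6c4∈{4}] only 4 remains possible at r6c4, so r6c4=4.
Step 4. [r5c1∈{5}] r5c1 is down to just 5 ⇒ r5c1=5.
Step 5. [r4c1∈{1,4,6}] r4c1 is the only open cell in row 4 admitting 4, so r4c1=4.
Step 6. [r4c4∈{3,6}] across row 4, 6 lands solely at r4c4 ⇒ r4c4=6.
Step 7. [r3c4∈{3}] nothing but 3 survives at r3c4. So r3c4=3.
Step 8. [r3c5∈{4}] only 4 remains possible at r3c5. So r3c5=4.
Step 9. [r5c4∈{2}] r5c4 has the single candidate 2 ⇒ r5c4=2.
Step 10. [r4c3∈{3}] r4c3 is down to just 3 ⇒ r4c3=3.
Step 11. [r5c5∈{3}] only 3 remains possible at r5c5 ⇒ r5c5=3.
Step 12. [r2c1∈{1}] only 1 remains possible at r2c1, so r2c1=1.
Step 13. [r1c1∈{2}] r1c1's peers cover all but 2. So r1c1=2.
Step 14. [r6c5∈{1}] nothing but 1 survives at r6c5 ⇒ r6c5=1.
Step 15. [r2c6∈{4}] nothing but 4 survives at r2c6, so r2c6=4.
Step 16. [r2c4∈{5}] r2c4's peers cover all but 5. So r2c4=5.
Step 17. [r3c1∈{6}] r3c1 is down to just 6. So r3c1=6.
Step 18. [r3c3∈{5}] r3c3 has the single candidate 5. So r3c3=5.
Step 19. [r1c6∈{3}] only 3 remains possible at r1c6. So r1c6=3.
Step 20. [r1c2∈{5}] only 5 remains possible at r1c2, so r1c2=5.
Step 21. [r4c2∈{1}] r4c2 has the single candidate 1, so r4c2=1.

Answer: 2 5 4 1 6 3 / 1 3 6 5 2 4 / 6 2 5 3 4 1 / 4 1 3 6 5 2 / 5 4 1 2 3 6 / 3 6 2 4 1 5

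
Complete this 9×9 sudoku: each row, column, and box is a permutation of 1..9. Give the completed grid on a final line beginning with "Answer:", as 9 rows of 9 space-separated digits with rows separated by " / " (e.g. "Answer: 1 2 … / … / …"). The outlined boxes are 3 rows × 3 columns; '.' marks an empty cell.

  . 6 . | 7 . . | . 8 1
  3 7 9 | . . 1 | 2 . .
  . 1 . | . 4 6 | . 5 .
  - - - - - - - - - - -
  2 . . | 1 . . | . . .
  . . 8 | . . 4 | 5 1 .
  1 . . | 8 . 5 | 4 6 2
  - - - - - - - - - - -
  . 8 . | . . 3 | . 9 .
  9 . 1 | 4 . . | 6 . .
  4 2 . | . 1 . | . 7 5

Step 1. [r4c8∈{3}] r4c8's peers cover all but 3, so r4c8=3.
Step 2. [r1c3∈{2,4,5}] 4 has one home in row 1: r1c3. So r1c3=4.
Step 3. [r2c4∈{5}] nothing but 5 survives at r2c4, so r2c4=5.
Step 4. [r4c2∈{4,5,9}] across row 4, 4 lands solely at r4c2, so r4c2=4.
Step 5. [r8c2∈{3,5}] across col 2, 5 lands solely at r8c2, so r8c2=5.
Step 6. [r9c3∈{3,6}] in box 7, 3 fits only at r9c3, so r9c3=3.
Step 7. [r9c4∈{6,9}] r9c4 is the only open cell in row 9 admitting 6, so r9c4=6.
Step 8. [r7c4∈{2}] r7c4 is down to just 2 ⇒ r7c4=2.
Step 9. [r5c5∈{2,3,6,7,9}] row 5 places 2 nowhere but r5c5. So r5c5=2.
Step 10. [r6c3∈{7}] r6c3 is down to just 7. So r6c3=7.
Step 11. [r5c9∈{7,9}] r5c9 is the only open cell in row 5 admitting 7, so r5c9=7.
Step 12. [r9c7∈{8}] r9c7's peers cover all but 8, so r9c7=8.
Step 13. [r4c7∈{9}] nothing but 9 survives at r4c7, so r4c7=9.
Step 14. [r1c7∈{3}] r1c7 has the single candidate 3, so r1c7=3.
Step 15. [r6c5∈{3,9}] col 5 places 3 nowhere but r6c5 ⇒ r6c5=3.
Step 16. [r1c5∈{9}] r1c5 is down to just 9 ⇒ r1c5=9.
Step 17. [r8c6∈{7,8}] col 6 places 8 nowhere but r8c6, so r8c6=8.
Step 18. [r8c5∈{7}] only 7 remains possible at r8c5 ⇒ r8c5=7.
Step 19. [r5c1∈{6}] r5c1 is down to just 6. So r5c1=6.
Step 20. [r7c9∈{4}] r7c9's peers cover all but 4 ⇒ r7c9=4.
Step 21. [r6c2∈{9}] r6c2 is down to just 9 ⇒ r6c2=9.
Step 22. [r8c8∈{2}] r8c8's peers cover all but 2 ⇒ r8c8=2.
Step 23. [r5c4∈{9}] r5c4 has the single candidate 9 ⇒ r5c4=9.
Step 24. [r3c1∈{8}] r3c1's peers cover all but 8, so r3c1=8.
Step 25. [r7c1∈{7}] r7c1 is down to just 7, so r7c1=7.
Step 26. [r3c9∈{9}] r3c9's peers cover all but 9, so r3c9=9.
Step 27. [r7c5∈{5}] nothing but 5 survives at r7c5. So r7c5=5.
Step 28. [r3c4∈{3}] only 3 remains possible at r3c4. So r3c4=3.
Step 29. [r4c9∈{8}] only 8 remains possible at r4c9. So r4c9=8.
Step 30. [r4c3∈{5}] r4c3's peers cover all but 5, so r4c3=5.
Step 31. [r1c1∈{5}] r1c1 is down to just 5 ⇒ r1c1=5.
Step 32. [r7c7∈{1}] r7c7 is down to just 1 ⇒ r7c7=1.
Step 33. [r3c7∈{7}] r3c7 has the single candidate 7. So r3c7=7.
Step 34. [r2c8∈{4}] r2c8 is down to just 4. So r2c8=4.
Step 35. [r2c9∈{6}] nothing but 6 survives at r2c9. So r2c9=6.
Step 36. [r9c6∈{9}] r9c6 is down to just 9. So r9c6=9.
Step 37. [r8c9∈{3}] r8c9 has the single candidate 3 ⇒ r8c9=3.
Step 38. [r4c6∈{7}] nothing but 7 survives at r4c6 ⇒ r4c6=7.
Step 39. [r1c6∈{2}] nothing but 2 survives at r1c6, so r1c6=2.
Step 40. [r3c3∈{2}] only 2 remains possible at r3c3 ⇒ r3c3=2.
Step 41. [r5c2∈{3}] r5c2 has the single candidate 3 ⇒ r5c2=3.
Step 42. [r7c3∈{6}] nothing but 6 survives at r7c3 ⇒ r7c3=6.
Step 43. [r2c5∈{8}] nothing but 8 survives at r2c5. So r2c5=8.
Step 44. [r4c5∈{6}] r4c5 has the single candidate 6, so r4c5=6.

Answer: 5 6 4 7 9 2 3 8 1 / 3 7 9 5 8 1 2 4 6 / 8 1 2 3 4 6 7 5 9 / 2 4 5 1 6 7 9 3 8 / 6 3 8 9 2 4 5 1 7 / 1 9 7 8 3 5 4 6 2 / 7 8 6 2 5 3 1 9 4 / 9 5 1 4 7 8 6 2 3 / 4 2 3 6 1 9 8 7 5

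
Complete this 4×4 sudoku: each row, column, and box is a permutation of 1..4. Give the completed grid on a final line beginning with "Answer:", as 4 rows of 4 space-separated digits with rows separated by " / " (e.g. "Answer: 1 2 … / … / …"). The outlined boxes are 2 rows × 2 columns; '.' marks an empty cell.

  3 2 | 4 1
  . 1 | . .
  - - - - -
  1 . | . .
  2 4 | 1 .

Step 1. [r4c4∈{3}] nothing but 3 survives at r4c4 ⇒ r4c4=3.
Step 2. [r3c3∈{2}] nothing but 2 survives at r3c3, so r3c3=2.
Step 3. [r2c4∈{2}] nothing but 2 survives at r2c4. So r2c4=2.
Step 4. [r3c4∈{4}] nothing but 4 survives at r3c4, so r3c4=4.
Step 5. [r2c1∈{4}] r2c1 has the single candidate 4, so r2c1=4.
Step 6. [r3c2∈{3}] r3c2 is down to just 3. So r3c2=3.
Step 7. [r2c3∈{3}] r2c3 has the single candidate 3 ⇒ r2c3=3.

Answer: 3 2 4 1 / 4 1 3 2 / 1 3 2 4 / 2 4 1 3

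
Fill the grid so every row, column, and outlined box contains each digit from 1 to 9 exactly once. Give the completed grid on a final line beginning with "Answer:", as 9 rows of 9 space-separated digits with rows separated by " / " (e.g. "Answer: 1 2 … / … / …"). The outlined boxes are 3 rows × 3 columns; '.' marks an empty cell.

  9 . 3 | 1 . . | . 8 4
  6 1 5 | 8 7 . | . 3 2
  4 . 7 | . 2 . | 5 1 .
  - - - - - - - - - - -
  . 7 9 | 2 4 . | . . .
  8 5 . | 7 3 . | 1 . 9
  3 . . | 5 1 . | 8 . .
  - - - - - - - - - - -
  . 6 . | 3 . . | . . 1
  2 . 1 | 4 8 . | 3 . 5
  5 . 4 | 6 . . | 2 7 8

Step 1. [r4c7∈{6}] r4c7 is down to just 6, so r4c7=6.
Step 2. [r6c6∈{6,9}] 9 has one home in row 6: r6c6 ⇒ r6c6=9.
Step 3. [r5c8∈{2,4}] in row 5, 4 fits only at r5c8, so r5c8=4.
Step 4. [r7c8∈{9}] nothing but 9 survives at r7c8 ⇒ r7c8=9.
Step 5. [r5c6∈{6}] only 6 remains possible at r5c6 ⇒ r5c6=6.
Step 6. [r1c6∈{5}] r1c6 is down to just 5. So r1c6=5.
Step 7. [r5c3∈{2}] r5c3 has the single candidate 2, so r5c3=2.
Step 8. [r9c2∈{3,9}] 3 has one home in row 9: r9c2, so r9c2=3.
Step 9. [r7c6∈{2,7}] across row 7, 2 lands solely at r7c6 ⇒ r7c6=2.
Step 10. [r1c7∈{7}] r1c7 has the single candidate 7, so r1c7=7.
Step 11. [r6c8∈{2}] only 2 remains possible at r6c8, so r6c8=2.
Step 12. [r6c9∈{7}] r6c9 has the single candidate 7, so r6c9=7.
Step 13. [r8c2∈{9}] nothing but 9 survives at r8c2, so r8c2=9.
Step 14. [r7c5∈{5}] r7c5's peers cover all but 5. So r7c5=5.
Step 15. [r4c1∈{1}] r4c1 has the single candidate 1, so r4c1=1.
Step 16. [r7c1∈{7}] nothing but 7 survives at r7c1, so r7c1=7.
Step 17. [r3c9∈{6}] r3c9 is down to just 6. So r3c9=6.
Step 18. [r2c6∈{4}] r2c6's peers cover all but 4. So r2c6=4.
Step 19. [r9c6∈{1}] r9c6 is down to just 1 ⇒ r9c6=1.
Step 20. [r3c4∈{9}] nothing but 9 survives at r3c4. So r3c4=9.
Step 21. [r1c5∈{6}] r1c5's peers cover all but 6, so r1c5=6.
Step 22. [r4c9∈{3}] r4c9's peers cover all but 3. So r4c9=3.
Step 23. [r8c6∈{7}] r8c6 is down to just 7 ⇒ r8c6=7.
Step 24. [r7c7∈{4}] r7c7's peers cover all but 4, so r7c7=4.
Step 25. [r7c3∈{8}] r7c3 is down to just 8. So r7c3=8.
Step 26. [r2c7∈{9}] r2c7's peers cover all but 9. So r2c7=9.
Step 27. [r6c2∈{4}] only 4 remains possible at r6c2 ⇒ r6c2=4.
Step 28. [r4c8∈{5}] nothing but 5 survives at r4c8. So r4c8=5.
Step 29. [r1c2∈{2}] r1c2 is down to just 2. So r1c2=2.
Step 30. [r6c3∈{6}] only 6 remains possible at r6c3. So r6c3=6.
Step 31. [r3c6∈{3}] only 3 remains possible at r3c6. So r3c6=3.
Step 32. [r4c6∈{8}] r4c6 is down to just 8. So r4c6=8.
Step 33. [r8c8∈{6}] only 6 remains possible at r8c8, so r8c8=6.
Step 34. [r3c2∈{8}] r3c2's peers cover all but 8 ⇒ r3c2=8.
Step 35. [r9c5∈{9}] r9c5's peers cover all but 9 ⇒ r9c5=9.

Answer: 9 2 3 1 6 5 7 8 4 / 6 1 5 8 7 4 9 3 2 / 4 8 7 9 2 3 5 1 6 / 1 7 9 2 4 8 6 5 3 / 8 5 2 7 3 6 1 4 9 / 3 4 6 5 1 9 8 2 7 / 7 6 8 3 5 2 4 9 1 / 2 9 1 4 8 7 3 6 5 / 5 3 4 6 9 1 2 7 8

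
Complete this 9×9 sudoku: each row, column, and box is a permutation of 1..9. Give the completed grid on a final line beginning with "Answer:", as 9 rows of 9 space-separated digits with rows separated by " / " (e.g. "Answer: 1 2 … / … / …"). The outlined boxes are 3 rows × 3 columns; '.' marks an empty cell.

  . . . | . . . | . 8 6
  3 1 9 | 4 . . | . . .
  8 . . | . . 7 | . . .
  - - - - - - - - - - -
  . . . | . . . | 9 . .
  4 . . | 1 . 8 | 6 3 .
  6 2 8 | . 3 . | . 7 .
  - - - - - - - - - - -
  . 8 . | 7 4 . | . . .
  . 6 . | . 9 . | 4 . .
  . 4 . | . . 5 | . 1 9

Step 1. [r3c2∈{5}] r3c2's peers cover all but 5 ⇒ r3c2=5.
Step 2. [r9c7∈{2,3,7,8}] 8 has one home in col 7: r9c7 ⇒ r9c7=8.
Step 3. [r8c9∈{2,3,5,7}] in box 9, 7 fits only at r8c9. So r8c9=7.
Step 4. [r1c2∈{7}] nothing but 7 survives at r1c2, so r1c2=7.
Step 5. [r1c1∈{2}] r1c1 is down to just 2. So r1c1=2.
Step 6. [r4c9∈{1,2,4,5,8}] r4c9 is the only open cell in row 4 admitting 8. So r4c9=8.
Step 7. [r3c3∈{4,6}] r3c3 is the only open cell in col 3 admitting 6. So r3c3=6.
Step 8. [r2c5∈{2,5,6,8}] across row 2, 8 lands solely at r2c5 ⇒ r2c5=8.
Step 9. [r2c6∈{2,6}] row 2 places 6 nowhere but r2c6, so r2c6=6.
Step 10. [r3c8∈{2,4,9}] col 8 places 9 nowhere but r3c8 ⇒ r3c8=9.
Step 11. [r4c8∈{2,4,5}] 4 has one home in col 8: r4c8 ⇒ r4c8=4.
Step 12. [r4c6∈{2}] only 2 remains possible at r4c6 ⇒ r4c6=2.
Step 13. [r5c9∈{2,5}] 2 has one home in row 5: r5c9 ⇒ r5c9=2.
Step 14. [r2c9∈{5}] only 5 remains possible at r2c9 ⇒ r2c9=5.
Step 15. [r7c9∈{3}] nothing but 3 survives at r7c9, so r7c9=3.
Step 16. [r7c6∈{1}] only 1 remains possible at r7c6 ⇒ r7c6=1.
Step 17. [r8c6∈{3}] r8c6 is down to just 3 ⇒ r8c6=3.
Step 18. [r2c8∈{2}] r2c8 has the single candidate 2 ⇒ r2c8=2.
Step 19. [r8c8∈{5}] r8c8 has the single candidate 5. So r8c8=5.
Step 20. [r9c3∈{2,3,7}] across row 9, 3 lands solely at r9c3, so r9c3=3.
Step 21. [r8c1∈{1}] r8c1 is down to just 1 ⇒ r8c1=1.
Step 22. [r6c9∈{1}] r6c9 has the single candidate 1 ⇒ r6c9=1.
Step 23. [r8c3∈{2}] r8c3 has the single candidate 2 ⇒ r8c3=2.
Step 24. [r7c3∈{5}] r7c3 is down to just 5. So r7c3=5.
Step 25. [r5c5∈{5,7}] across row 5, 5 lands solely at r5c5 ⇒ r5c5=5.
Step 26. [r4c5∈{6,7}] col 5 places 7 nowhere but r4c5, so r4c5=7.
Step 27. [r6c4∈{9}] only 9 remains possible at r6c4, so r6c4=9.
Step 28. [r1c5∈{1}] r1c5's peers cover all but 1 ⇒ r1c5=1.
Step 29. [r9c5∈{2,6}] r9c5 is the only open cell in col 5 admitting 6, so r9c5=6.
Step 30. [r1c7∈{3}] only 3 remains possible at r1c7, so r1c7=3.
Step 31. [r3c5∈{2}] r3c5's peers cover all but 2. So r3c5=2.
Step 32. [r1c6∈{9}] r1c6 is down to just 9. So r1c6=9.
Step 33. [r8c4∈{8}] r8c4's peers cover all but 8, so r8c4=8.
Step 34. [r4c1∈{5}] r4c1's peers cover all but 5, so r4c1=5.
Step 35. [r3c4∈{3}] only 3 remains possible at r3c4 ⇒ r3c4=3.
Step 36. [r2c7∈{7}] nothing but 7 survives at r2c7. So r2c7=7.
Step 37. [r7c7∈{2}] r7c7 is down to just 2 ⇒ r7c7=2.
Step 38. [r6c7∈{5}] only 5 remains possible at r6c7, so r6c7=5.
Step 39. [r1c4∈{5}] r1c4 is down to just 5 ⇒ r1c4=5.
Step 40. [r6c6∈{4}] nothing but 4 survives at r6c6. So r6c6=4.
Step 41. [r9c1∈{7}] r9c1 has the single candidate 7, so r9c1=7.
Step 42. [r5c2∈{9}] r5c2's peers cover all but 9 ⇒ r5c2=9.
Step 43. [r3c7∈{1}] r3c7 is down to just 1. So r3c7=1.
Step 44. [r4c2∈{3}] r4c2 is down to just 3 ⇒ r4c2=3.
Step 45. [r7c8∈{6}] r7c8's peers cover all but 6 ⇒ r7c8=6.
Step 46. [r4c3∈{1}] r4c3 has the single candidate 1 ⇒ r4c3=1.
Step 47. [r1c3∈{4}] only 4 remains possible at r1c3. So r1c3=4.
Step 48. [r7c1∈{9}] r7c1's peers cover all but 9. So r7c1=9.
Step 49. [r4c4∈{6}] nothing but 6 survives at r4c4, so r4c4=6.
Step 50. [r5c3∈{7}] only 7 remains possible at r5c3, so r5c3=7.
Step 51. [r3c9∈{4}] nothing but 4 survives at r3c9 ⇒ r3c9=4.
Step 52. [r9c4∈{2}] r9c4's peers cover all but 2 ⇒ r9c4=2.

Answer: 2 7 4 5 1 9 3 8 6 / 3 1 9 4 8 6 7 2 5 / 8 5 6 3 2 7 1 9 4 / 5 3 1 6 7 2 9 4 8 / 4 9 7 1 5 8 6 3 2 / 6 2 8 9 3 4 5 7 1 / 9 8 5 7 4 1 2 6 3 / 1 6 2 8 9 3 4 5 7 / 7 4 3 2 6 5 8 1 9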